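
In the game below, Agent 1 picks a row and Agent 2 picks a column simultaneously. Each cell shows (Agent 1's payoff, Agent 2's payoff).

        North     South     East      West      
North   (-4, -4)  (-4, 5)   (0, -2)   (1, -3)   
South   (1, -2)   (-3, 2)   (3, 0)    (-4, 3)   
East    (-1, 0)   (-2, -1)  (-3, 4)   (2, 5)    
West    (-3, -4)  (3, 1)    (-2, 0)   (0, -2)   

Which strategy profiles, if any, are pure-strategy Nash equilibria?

A profile is a Nash equilibrium when each player is best-responding to the other.
Agent 1's best responses — vs North: South (payoff 1); vs South: West (payoff 3); vs East: South (payoff 3); vs West: East (payoff 2).
Agent 2's best responses — vs North: South (payoff 5); vs South: West (payoff 3); vs East: West (payoff 5); vs West: South (payoff 1).
Mutual best responses occur at (East, West) and (West, South); at each, neither player gains by switching.

(East, West) and (West, South)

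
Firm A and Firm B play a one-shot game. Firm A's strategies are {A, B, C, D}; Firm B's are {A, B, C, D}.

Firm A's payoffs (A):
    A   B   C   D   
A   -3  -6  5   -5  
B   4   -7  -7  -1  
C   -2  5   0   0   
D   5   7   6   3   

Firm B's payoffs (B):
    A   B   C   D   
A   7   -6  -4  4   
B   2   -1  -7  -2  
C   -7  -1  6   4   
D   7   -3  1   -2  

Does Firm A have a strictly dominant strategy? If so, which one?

D

Check whether one of Firm A's strategies beats all alternatives regardless of what the opponent does.
D strictly dominates: vs A: 5 > each of {-3, 4, -2}; vs B: 7 > each of {-6, -7, 5}; vs C: 6 > each of {5, -7, 0}; vs D: 3 > each of {-5, -1, 0}.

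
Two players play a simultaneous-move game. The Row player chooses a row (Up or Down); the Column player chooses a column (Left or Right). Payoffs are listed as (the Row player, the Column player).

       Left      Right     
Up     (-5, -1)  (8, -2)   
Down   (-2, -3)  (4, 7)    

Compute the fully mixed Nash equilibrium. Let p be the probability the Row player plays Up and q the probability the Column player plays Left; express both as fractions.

In a mixed NE each player is indifferent between their pure strategies, so the opponent's mix sets the indifference.
The Column player indifferent between Left and Right: p·(-1) + (1−p)·(-3) = p·(-2) + (1−p)·7 ⟹ (-3) + 2p = 7 + (-9)p ⟹ p = 10/11.
The Row player indifferent between Up and Down: q·(-5) + (1−q)·8 = q·(-2) + (1−q)·4 ⟹ 8 + (-13)q = 4 + (-6)q ⟹ q = 4/7.

p = 10/11, q = 4/7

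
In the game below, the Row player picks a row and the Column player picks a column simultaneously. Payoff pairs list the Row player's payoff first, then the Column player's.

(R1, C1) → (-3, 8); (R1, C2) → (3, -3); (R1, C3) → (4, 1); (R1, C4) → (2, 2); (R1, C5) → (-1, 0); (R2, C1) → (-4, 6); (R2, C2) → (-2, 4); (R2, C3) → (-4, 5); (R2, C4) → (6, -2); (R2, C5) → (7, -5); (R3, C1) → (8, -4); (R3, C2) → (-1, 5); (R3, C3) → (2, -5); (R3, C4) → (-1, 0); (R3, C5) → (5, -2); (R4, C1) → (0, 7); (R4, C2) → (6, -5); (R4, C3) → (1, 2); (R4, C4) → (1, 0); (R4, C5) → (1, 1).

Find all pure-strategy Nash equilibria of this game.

Find each player's best response to every opponent strategy; NE are the intersections.
The Row player's best responses — vs C1: R3 (payoff 8); vs C2: R4 (payoff 6); vs C3: R1 (payoff 4); vs C4: R2 (payoff 6); vs C5: R2 (payoff 7).
The Column player's best responses — vs R1: C1 (payoff 8); vs R2: C1 (payoff 6); vs R3: C2 (payoff 5); vs R4: C1 (payoff 7).
No cell has both players best-responding. For instance, the Row player's best reply to C4 is R2, but against R2 the Column player prefers C1 over C4.

None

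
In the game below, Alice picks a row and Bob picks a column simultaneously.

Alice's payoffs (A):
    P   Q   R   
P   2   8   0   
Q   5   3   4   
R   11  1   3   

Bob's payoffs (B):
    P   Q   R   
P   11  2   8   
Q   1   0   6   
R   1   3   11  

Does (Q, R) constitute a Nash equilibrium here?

Yes

Holding Bob at R: Alice gets 4 from Q, versus 0 from P, 3 from R. No profitable deviation for Alice.
Holding Alice at Q: Bob gets 6 from R, versus 1 from P, 0 from Q. No profitable deviation for Bob either.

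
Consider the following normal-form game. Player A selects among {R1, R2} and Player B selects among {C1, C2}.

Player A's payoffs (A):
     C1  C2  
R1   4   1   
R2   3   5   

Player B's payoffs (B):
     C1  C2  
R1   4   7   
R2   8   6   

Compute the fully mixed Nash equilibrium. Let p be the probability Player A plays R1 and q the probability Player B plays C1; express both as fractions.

In a mixed NE each player is indifferent between their pure strategies, so the opponent's mix sets the indifference.
Player B indifferent between C1 and C2: p·4 + (1−p)·8 = p·7 + (1−p)·6 ⟹ 8 + (-4)p = 6 + 1p ⟹ p = 2/5.
Player A indifferent between R1 and R2: q·4 + (1−q)·1 = q·3 + (1−q)·5 ⟹ 1 + 3q = 5 + (-2)q ⟹ q = 4/5.

p = 2/5, q = 4/5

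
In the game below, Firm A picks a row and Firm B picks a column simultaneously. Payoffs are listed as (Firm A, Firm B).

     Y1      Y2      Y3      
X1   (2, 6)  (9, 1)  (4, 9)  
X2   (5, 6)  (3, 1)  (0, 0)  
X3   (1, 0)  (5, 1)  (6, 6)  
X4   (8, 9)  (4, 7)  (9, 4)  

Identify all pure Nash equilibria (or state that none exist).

(X4, Y1)

Check mutual best responses: a cell is a NE iff neither player can gain by unilaterally deviating.
Firm A's best responses — vs Y1: X4 (payoff 8); vs Y2: X1 (payoff 9); vs Y3: X4 (payoff 9).
Firm B's best responses — vs X1: Y3 (payoff 9); vs X2: Y1 (payoff 6); vs X3: Y3 (payoff 6); vs X4: Y1 (payoff 9).
The only mutual best response is (X4, Y1); neither player gains by switching there.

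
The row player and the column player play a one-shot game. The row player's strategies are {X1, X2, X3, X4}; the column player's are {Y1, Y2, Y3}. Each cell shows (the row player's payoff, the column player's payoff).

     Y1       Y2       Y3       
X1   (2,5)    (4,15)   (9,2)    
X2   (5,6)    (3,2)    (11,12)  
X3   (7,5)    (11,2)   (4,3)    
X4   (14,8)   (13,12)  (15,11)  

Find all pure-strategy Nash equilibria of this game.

(X4, Y2)

Check mutual best responses: a cell is a NE iff neither player can gain by unilaterally deviating.
The row player's best responses — vs Y1: X4 (payoff 14); vs Y2: X4 (payoff 13); vs Y3: X4 (payoff 15).
The column player's best responses — vs X1: Y2 (payoff 15); vs X2: Y3 (payoff 12); vs X3: Y1 (payoff 5); vs X4: Y2 (payoff 12).
The only mutual best response is (X4, Y2); neither player gains by switching there.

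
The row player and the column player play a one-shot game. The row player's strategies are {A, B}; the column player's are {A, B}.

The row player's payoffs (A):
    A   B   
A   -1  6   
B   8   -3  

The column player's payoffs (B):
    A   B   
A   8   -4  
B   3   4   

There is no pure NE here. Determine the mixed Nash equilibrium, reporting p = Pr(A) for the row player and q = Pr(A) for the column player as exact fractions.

In a mixed NE each player is indifferent between their pure strategies, so the opponent's mix sets the indifference.
The column player indifferent between A and B: p·8 + (1−p)·3 = p·(-4) + (1−p)·4 ⟹ 3 + 5p = 4 + (-8)p ⟹ p = 1/13.
The row player indifferent between A and B: q·(-1) + (1−q)·6 = q·8 + (1−q)·(-3) ⟹ 6 + (-7)q = (-3) + 11q ⟹ q = 1/2.

p = 1/13, q = 1/2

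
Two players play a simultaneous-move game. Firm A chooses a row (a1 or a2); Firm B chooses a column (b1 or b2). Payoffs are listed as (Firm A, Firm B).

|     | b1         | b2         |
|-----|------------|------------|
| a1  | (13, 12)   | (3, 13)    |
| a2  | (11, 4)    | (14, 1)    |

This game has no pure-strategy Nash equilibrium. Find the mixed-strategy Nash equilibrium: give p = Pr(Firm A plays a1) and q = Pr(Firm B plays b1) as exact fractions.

Each player's mixing probability is pinned down by making the *other* player indifferent.
Firm B indifferent between b1 and b2: p·12 + (1−p)·4 = p·13 + (1−p)·1 ⟹ 4 + 8p = 1 + 12p ⟹ p = 3/4.
Firm A indifferent between a1 and a2: q·13 + (1−q)·3 = q·11 + (1−q)·14 ⟹ 3 + 10q = 14 + (-3)q ⟹ q = 11/13.

p = 3/4, q = 11/13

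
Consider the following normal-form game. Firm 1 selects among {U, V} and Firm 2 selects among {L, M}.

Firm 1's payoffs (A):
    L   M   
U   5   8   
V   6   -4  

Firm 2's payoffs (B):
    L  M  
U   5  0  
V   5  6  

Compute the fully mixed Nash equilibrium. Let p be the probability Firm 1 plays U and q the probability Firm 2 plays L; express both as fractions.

p = 1/6, q = 12/13

Each player's mixing probability is pinned down by making the *other* player indifferent.
Firm 2 indifferent between L and M: p·5 + (1−p)·5 = p·0 + (1−p)·6 ⟹ 5 + 0p = 6 + (-6)p ⟹ p = 1/6.
Firm 1 indifferent between U and V: q·5 + (1−q)·8 = q·6 + (1−q)·(-4) ⟹ 8 + (-3)q = (-4) + 10q ⟹ q = 12/13.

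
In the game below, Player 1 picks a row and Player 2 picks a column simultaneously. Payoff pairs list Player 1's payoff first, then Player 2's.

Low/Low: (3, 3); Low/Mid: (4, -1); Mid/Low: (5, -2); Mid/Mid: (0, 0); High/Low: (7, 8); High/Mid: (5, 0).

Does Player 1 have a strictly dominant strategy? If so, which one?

High

Check whether one of Player 1's strategies beats all alternatives regardless of what the opponent does.
High strictly dominates: vs Low: 7 > each of {3, 5}; vs Mid: 5 > each of {4, 0}.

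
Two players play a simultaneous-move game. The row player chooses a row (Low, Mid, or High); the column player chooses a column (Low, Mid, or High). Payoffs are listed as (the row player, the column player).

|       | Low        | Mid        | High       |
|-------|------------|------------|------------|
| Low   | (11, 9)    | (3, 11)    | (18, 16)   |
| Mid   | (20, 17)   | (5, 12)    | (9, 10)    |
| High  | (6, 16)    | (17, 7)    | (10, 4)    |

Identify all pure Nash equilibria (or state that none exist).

(Low, High) and (Mid, Low)

A profile is a Nash equilibrium when each player is best-responding to the other.
The row player's best responses — vs Low: Mid (payoff 20); vs Mid: High (payoff 17); vs High: Low (payoff 18).
The column player's best responses — vs Low: High (payoff 16); vs Mid: Low (payoff 17); vs High: Low (payoff 16).
Mutual best responses occur at (Low, High) and (Mid, Low); at each, neither player gains by switching.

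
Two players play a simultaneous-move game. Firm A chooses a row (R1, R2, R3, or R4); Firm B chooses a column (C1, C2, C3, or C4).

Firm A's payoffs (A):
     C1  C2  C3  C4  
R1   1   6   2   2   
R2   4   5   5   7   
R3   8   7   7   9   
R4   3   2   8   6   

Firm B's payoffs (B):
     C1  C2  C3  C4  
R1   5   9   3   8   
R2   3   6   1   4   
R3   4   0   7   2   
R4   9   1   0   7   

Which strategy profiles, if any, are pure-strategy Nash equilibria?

None

A profile is a Nash equilibrium when each player is best-responding to the other.
Firm A's best responses — vs C1: R3 (payoff 8); vs C2: R3 (payoff 7); vs C3: R4 (payoff 8); vs C4: R3 (payoff 9).
Firm B's best responses — vs R1: C2 (payoff 9); vs R2: C2 (payoff 6); vs R3: C3 (payoff 7); vs R4: C1 (payoff 9).
No cell has both players best-responding. For instance, Firm A's best reply to C1 is R3, but against R3 Firm B prefers C3 over C1.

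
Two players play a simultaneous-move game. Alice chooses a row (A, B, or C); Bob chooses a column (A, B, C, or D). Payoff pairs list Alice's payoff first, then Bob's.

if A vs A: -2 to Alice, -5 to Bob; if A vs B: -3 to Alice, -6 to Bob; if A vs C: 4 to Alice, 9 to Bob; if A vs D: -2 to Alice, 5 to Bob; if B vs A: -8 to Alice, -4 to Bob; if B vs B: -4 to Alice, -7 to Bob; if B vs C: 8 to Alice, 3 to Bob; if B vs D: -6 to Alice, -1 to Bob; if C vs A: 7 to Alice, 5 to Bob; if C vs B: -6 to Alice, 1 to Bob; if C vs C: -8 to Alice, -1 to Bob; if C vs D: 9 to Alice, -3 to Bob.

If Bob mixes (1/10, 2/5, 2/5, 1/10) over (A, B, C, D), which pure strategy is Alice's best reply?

B

Alice's best reply maximizes expected payoff against the mix.
A: (1/10)·(-2) + (2/5)·(-3) + (2/5)·4 + (1/10)·(-2) = 0
B: (1/10)·(-8) + (2/5)·(-4) + (2/5)·8 + (1/10)·(-6) = 1/5
C: (1/10)·7 + (2/5)·(-6) + (2/5)·(-8) + (1/10)·9 = -4
Highest expected payoff is 1/5, from B.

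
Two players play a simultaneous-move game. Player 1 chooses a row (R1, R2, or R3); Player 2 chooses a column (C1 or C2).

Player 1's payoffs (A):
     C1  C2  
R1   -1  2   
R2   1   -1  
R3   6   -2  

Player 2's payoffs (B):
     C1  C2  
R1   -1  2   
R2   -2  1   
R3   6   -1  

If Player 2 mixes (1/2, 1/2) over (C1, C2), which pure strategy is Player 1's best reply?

Player 1's best reply maximizes expected payoff against the mix.
R1: (1/2)·(-1) + (1/2)·2 = 1/2
R2: (1/2)·1 + (1/2)·(-1) = 0
R3: (1/2)·6 + (1/2)·(-2) = 2
Highest expected payoff is 2, from R3.

R3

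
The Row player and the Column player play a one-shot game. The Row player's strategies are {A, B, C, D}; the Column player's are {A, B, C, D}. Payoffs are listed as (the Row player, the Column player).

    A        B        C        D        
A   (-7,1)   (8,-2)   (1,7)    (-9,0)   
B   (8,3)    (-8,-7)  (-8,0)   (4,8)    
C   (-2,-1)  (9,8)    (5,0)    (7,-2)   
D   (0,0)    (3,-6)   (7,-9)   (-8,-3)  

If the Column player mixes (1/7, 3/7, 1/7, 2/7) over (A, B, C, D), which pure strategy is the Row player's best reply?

Compute the Row player's expected payoff from each pure strategy against the given mix.
A: (1/7)·(-7) + (3/7)·8 + (1/7)·1 + (2/7)·(-9) = 0
B: (1/7)·8 + (3/7)·(-8) + (1/7)·(-8) + (2/7)·4 = -16/7
C: (1/7)·(-2) + (3/7)·9 + (1/7)·5 + (2/7)·7 = 44/7
D: (1/7)·0 + (3/7)·3 + (1/7)·7 + (2/7)·(-8) = 0
Highest expected payoff is 44/7, from C.

C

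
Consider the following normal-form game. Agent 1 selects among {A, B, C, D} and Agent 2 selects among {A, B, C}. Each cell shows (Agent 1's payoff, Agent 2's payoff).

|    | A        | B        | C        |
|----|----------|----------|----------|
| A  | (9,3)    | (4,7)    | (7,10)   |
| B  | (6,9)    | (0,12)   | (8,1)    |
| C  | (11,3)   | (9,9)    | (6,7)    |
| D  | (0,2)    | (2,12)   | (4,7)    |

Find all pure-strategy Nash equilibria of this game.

A profile is a Nash equilibrium when each player is best-responding to the other.
Agent 1's best responses — vs A: C (payoff 11); vs B: C (payoff 9); vs C: B (payoff 8).
Agent 2's best responses — vs A: C (payoff 10); vs B: B (payoff 12); vs C: B (payoff 9); vs D: B (payoff 12).
The only mutual best response is (C, B); neither player gains by switching there.

(C, B)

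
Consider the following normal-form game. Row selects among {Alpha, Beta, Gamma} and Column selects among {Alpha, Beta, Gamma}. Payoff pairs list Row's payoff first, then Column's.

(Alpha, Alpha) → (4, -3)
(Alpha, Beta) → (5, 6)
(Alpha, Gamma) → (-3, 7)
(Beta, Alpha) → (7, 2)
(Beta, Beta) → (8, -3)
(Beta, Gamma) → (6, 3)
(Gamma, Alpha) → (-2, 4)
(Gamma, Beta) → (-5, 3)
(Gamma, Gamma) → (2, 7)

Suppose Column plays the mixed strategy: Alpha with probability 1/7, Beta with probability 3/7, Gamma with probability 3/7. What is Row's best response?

Compute Row's expected payoff from each pure strategy against the given mix.
Alpha: (1/7)·4 + (3/7)·5 + (3/7)·(-3) = 10/7
Beta: (1/7)·7 + (3/7)·8 + (3/7)·6 = 7
Gamma: (1/7)·(-2) + (3/7)·(-5) + (3/7)·2 = -11/7
Highest expected payoff is 7, from Beta.

Beta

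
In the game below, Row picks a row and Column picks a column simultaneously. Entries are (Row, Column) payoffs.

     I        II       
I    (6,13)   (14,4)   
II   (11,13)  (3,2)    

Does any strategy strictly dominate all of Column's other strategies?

I

Check whether one of Column's strategies beats all alternatives regardless of what the opponent does.
I strictly dominates: vs I: 13 > 4; vs II: 13 > 2.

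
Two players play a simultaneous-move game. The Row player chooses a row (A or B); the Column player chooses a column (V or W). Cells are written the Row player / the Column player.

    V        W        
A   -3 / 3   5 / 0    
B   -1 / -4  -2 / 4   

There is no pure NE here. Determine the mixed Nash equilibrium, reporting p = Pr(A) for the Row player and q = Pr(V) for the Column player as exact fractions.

Each player's mixing probability is pinned down by making the *other* player indifferent.
The Column player indifferent between V and W: p·3 + (1−p)·(-4) = p·0 + (1−p)·4 ⟹ (-4) + 7p = 4 + (-4)p ⟹ p = 8/11.
The Row player indifferent between A and B: q·(-3) + (1−q)·5 = q·(-1) + (1−q)·(-2) ⟹ 5 + (-8)q = (-2) + 1q ⟹ q = 7/9.

p = 8/11, q = 7/9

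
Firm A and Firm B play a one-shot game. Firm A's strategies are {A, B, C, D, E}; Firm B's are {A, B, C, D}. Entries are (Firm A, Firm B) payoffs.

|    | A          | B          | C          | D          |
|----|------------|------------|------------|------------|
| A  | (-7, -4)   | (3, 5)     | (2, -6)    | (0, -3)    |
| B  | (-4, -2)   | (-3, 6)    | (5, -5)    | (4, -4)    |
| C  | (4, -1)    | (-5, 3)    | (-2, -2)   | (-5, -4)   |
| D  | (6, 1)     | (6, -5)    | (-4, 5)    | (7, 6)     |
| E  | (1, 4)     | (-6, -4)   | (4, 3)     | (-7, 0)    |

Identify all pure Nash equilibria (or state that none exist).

Find each player's best response to every opponent strategy; NE are the intersections.
Firm A's best responses — vs A: D (payoff 6); vs B: D (payoff 6); vs C: B (payoff 5); vs D: D (payoff 7).
Firm B's best responses — vs A: B (payoff 5); vs B: B (payoff 6); vs C: B (payoff 3); vs D: D (payoff 6); vs E: A (payoff 4).
The only mutual best response is (D, D); neither player gains by switching there.

(D, D)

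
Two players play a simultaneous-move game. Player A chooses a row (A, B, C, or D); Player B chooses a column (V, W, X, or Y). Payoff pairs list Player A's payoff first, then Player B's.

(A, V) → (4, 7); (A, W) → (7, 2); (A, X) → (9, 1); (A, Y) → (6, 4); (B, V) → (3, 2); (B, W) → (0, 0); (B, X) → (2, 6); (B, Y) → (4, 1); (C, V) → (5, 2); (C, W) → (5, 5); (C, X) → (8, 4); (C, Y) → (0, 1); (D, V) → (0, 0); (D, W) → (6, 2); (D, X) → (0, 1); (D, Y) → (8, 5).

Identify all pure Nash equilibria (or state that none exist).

Check mutual best responses: a cell is a NE iff neither player can gain by unilaterally deviating.
Player A's best responses — vs V: C (payoff 5); vs W: A (payoff 7); vs X: A (payoff 9); vs Y: D (payoff 8).
Player B's best responses — vs A: V (payoff 7); vs B: X (payoff 6); vs C: W (payoff 5); vs D: Y (payoff 5).
The only mutual best response is (D, Y); neither player gains by switching there.

(D, Y)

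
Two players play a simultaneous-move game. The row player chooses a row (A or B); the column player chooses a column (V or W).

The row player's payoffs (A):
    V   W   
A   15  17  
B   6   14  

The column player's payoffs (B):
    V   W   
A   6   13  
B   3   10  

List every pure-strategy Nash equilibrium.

Find each player's best response to every opponent strategy; NE are the intersections.
The row player's best responses — vs V: A (payoff 15); vs W: A (payoff 17).
The column player's best responses — vs A: W (payoff 13); vs B: W (payoff 10).
The only mutual best response is (A, W); neither player gains by switching there.

(A, W)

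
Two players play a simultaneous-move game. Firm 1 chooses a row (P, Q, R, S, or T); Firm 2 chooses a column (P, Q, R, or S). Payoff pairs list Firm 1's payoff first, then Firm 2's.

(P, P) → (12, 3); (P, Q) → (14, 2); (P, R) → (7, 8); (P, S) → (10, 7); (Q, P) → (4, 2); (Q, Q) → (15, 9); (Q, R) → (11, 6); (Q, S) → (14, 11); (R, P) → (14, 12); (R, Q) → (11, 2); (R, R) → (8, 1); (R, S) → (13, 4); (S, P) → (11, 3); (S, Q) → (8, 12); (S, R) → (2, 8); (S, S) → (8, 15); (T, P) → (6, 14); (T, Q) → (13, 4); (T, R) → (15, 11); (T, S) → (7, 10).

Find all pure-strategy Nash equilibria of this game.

Find each player's best response to every opponent strategy; NE are the intersections.
Firm 1's best responses — vs P: R (payoff 14); vs Q: Q (payoff 15); vs R: T (payoff 15); vs S: Q (payoff 14).
Firm 2's best responses — vs P: R (payoff 8); vs Q: S (payoff 11); vs R: P (payoff 12); vs S: S (payoff 15); vs T: P (payoff 14).
Mutual best responses occur at (Q, S) and (R, P); at each, neither player gains by switching.

(Q, S) and (R, P)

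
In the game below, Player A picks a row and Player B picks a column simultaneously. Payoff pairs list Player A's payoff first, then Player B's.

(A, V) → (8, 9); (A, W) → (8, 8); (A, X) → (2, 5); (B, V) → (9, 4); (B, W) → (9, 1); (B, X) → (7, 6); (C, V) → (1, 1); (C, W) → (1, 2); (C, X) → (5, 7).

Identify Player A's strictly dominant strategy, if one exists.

A strategy is strictly dominant if it gives Player A a strictly higher payoff than every other strategy, against every choice by the opponent.
B strictly dominates: vs V: 9 > each of {8, 1}; vs W: 9 > each of {8, 1}; vs X: 7 > each of {2, 5}.

B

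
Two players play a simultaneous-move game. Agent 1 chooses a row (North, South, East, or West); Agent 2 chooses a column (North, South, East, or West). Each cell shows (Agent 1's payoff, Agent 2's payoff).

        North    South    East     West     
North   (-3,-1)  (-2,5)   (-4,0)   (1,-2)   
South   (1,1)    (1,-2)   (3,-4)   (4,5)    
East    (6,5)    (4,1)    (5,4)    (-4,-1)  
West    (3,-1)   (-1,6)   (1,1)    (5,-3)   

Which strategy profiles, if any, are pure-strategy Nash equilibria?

A profile is a Nash equilibrium when each player is best-responding to the other.
Agent 1's best responses — vs North: East (payoff 6); vs South: East (payoff 4); vs East: East (payoff 5); vs West: West (payoff 5).
Agent 2's best responses — vs North: South (payoff 5); vs South: West (payoff 5); vs East: North (payoff 5); vs West: South (payoff 6).
The only mutual best response is (East, North); neither player gains by switching there.

(East, North)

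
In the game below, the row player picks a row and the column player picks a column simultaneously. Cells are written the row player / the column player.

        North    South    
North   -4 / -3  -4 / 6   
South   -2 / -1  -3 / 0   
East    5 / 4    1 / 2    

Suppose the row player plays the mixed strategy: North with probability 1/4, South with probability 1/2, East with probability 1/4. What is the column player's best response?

The column player's best reply maximizes expected payoff against the mix.
North: (1/4)·(-3) + (1/2)·(-1) + (1/4)·4 = -1/4
South: (1/4)·6 + (1/2)·0 + (1/4)·2 = 2
Highest expected payoff is 2, from South.

South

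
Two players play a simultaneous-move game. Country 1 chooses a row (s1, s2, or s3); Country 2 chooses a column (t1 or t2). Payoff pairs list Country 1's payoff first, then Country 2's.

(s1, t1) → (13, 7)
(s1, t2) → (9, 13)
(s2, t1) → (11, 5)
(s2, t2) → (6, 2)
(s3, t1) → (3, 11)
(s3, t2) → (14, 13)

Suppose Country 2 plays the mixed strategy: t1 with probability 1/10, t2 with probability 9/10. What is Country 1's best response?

Country 1's best reply maximizes expected payoff against the mix.
s1: (1/10)·13 + (9/10)·9 = 47/5
s2: (1/10)·11 + (9/10)·6 = 13/2
s3: (1/10)·3 + (9/10)·14 = 129/10
Highest expected payoff is 129/10, from s3.

s3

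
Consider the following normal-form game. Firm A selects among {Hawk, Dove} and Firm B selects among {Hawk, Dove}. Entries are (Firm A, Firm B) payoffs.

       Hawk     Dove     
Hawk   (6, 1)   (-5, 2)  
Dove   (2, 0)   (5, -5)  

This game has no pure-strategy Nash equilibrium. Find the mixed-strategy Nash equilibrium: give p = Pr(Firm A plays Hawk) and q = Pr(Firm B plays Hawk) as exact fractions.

Each player's mixing probability is pinned down by making the *other* player indifferent.
Firm B indifferent between Hawk and Dove: p·1 + (1−p)·0 = p·2 + (1−p)·(-5) ⟹ 0 + 1p = (-5) + 7p ⟹ p = 5/6.
Firm A indifferent between Hawk and Dove: q·6 + (1−q)·(-5) = q·2 + (1−q)·5 ⟹ (-5) + 11q = 5 + (-3)q ⟹ q = 5/7.

p = 5/6, q = 5/7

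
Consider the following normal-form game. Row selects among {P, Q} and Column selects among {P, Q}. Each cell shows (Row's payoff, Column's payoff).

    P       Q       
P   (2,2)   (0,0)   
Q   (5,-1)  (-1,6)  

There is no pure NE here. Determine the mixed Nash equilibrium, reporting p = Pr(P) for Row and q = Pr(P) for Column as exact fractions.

p = 7/9, q = 1/4

Each player's mixing probability is pinned down by making the *other* player indifferent.
Column indifferent between P and Q: p·2 + (1−p)·(-1) = p·0 + (1−p)·6 ⟹ (-1) + 3p = 6 + (-6)p ⟹ p = 7/9.
Row indifferent between P and Q: q·2 + (1−q)·0 = q·5 + (1−q)·(-1) ⟹ 0 + 2q = (-1) + 6q ⟹ q = 1/4.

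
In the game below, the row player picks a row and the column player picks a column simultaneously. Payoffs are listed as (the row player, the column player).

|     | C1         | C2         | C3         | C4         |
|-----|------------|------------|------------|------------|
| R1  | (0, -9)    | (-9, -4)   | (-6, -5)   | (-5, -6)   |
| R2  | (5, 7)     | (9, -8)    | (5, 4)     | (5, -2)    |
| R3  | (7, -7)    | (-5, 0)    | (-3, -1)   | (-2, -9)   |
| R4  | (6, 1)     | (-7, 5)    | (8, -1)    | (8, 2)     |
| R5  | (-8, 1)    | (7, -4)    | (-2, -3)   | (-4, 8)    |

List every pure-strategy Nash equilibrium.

None

Check mutual best responses: a cell is a NE iff neither player can gain by unilaterally deviating.
The row player's best responses — vs C1: R3 (payoff 7); vs C2: R2 (payoff 9); vs C3: R4 (payoff 8); vs C4: R4 (payoff 8).
The column player's best responses — vs R1: C2 (payoff -4); vs R2: C1 (payoff 7); vs R3: C2 (payoff 0); vs R4: C2 (payoff 5); vs R5: C4 (payoff 8).
No cell has both players best-responding. For instance, the row player's best reply to C1 is R3, but against R3 the column player prefers C2 over C1.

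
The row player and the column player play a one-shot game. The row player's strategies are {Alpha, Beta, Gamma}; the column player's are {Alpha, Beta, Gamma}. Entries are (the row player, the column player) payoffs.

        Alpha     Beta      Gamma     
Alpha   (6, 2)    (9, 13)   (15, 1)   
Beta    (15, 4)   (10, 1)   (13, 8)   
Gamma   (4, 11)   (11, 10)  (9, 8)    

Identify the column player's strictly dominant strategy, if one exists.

A strategy is strictly dominant if it gives the column player a strictly higher payoff than every other strategy, against every choice by the opponent.
Alpha is not dominant: against Alpha, Beta gives 13 > 2.
Beta is not dominant: against Beta, Alpha gives 4 > 1.
Gamma is not dominant: against Alpha, Alpha gives 2 > 1.
No single strategy is best against every opponent action.

No strictly dominant strategy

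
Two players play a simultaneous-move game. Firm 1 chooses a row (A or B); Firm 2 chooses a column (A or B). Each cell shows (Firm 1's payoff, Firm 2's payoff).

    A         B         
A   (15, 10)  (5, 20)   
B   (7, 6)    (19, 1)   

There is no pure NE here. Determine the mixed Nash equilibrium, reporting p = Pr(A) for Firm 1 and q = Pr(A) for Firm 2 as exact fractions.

p = 1/3, q = 7/11

Each player's mixing probability is pinned down by making the *other* player indifferent.
Firm 2 indifferent between A and B: p·10 + (1−p)·6 = p·20 + (1−p)·1 ⟹ 6 + 4p = 1 + 19p ⟹ p = 1/3.
Firm 1 indifferent between A and B: q·15 + (1−q)·5 = q·7 + (1−q)·19 ⟹ 5 + 10q = 19 + (-12)q ⟹ q = 7/11.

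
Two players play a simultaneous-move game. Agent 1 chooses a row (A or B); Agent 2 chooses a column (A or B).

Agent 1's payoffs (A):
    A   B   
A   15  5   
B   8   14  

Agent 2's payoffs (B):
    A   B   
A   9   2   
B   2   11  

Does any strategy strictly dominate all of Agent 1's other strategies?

None

Check whether one of Agent 1's strategies beats all alternatives regardless of what the opponent does.
A is not dominant: against B, B gives 14 > 5.
B is not dominant: against A, A gives 15 > 8.
No single strategy is best against every opponent action.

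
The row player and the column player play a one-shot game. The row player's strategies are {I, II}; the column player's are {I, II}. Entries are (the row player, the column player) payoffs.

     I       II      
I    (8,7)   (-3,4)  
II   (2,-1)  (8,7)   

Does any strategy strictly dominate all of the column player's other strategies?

Check whether one of the column player's strategies beats all alternatives regardless of what the opponent does.
I is not dominant: against II, II gives 7 > -1.
II is not dominant: against I, I gives 7 > 4.
No single strategy is best against every opponent action.

No strictly dominant strategy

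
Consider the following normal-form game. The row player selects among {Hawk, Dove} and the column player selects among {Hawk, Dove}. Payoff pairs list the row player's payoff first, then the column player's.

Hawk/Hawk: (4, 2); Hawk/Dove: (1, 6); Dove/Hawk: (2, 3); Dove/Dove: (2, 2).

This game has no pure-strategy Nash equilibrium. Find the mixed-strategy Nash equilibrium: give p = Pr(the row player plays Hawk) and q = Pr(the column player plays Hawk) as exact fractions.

p = 1/5, q = 1/3

Each player's mixing probability is pinned down by making the *other* player indifferent.
The column player indifferent between Hawk and Dove: p·2 + (1−p)·3 = p·6 + (1−p)·2 ⟹ 3 + (-1)p = 2 + 4p ⟹ p = 1/5.
The row player indifferent between Hawk and Dove: q·4 + (1−q)·1 = q·2 + (1−q)·2 ⟹ 1 + 3q = 2 + 0q ⟹ q = 1/3.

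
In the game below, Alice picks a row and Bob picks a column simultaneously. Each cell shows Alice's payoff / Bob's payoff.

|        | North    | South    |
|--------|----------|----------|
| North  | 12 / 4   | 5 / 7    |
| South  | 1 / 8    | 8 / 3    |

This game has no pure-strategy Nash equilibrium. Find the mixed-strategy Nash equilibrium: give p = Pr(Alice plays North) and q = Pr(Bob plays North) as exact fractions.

p = 5/8, q = 3/14

Each player's mixing probability is pinned down by making the *other* player indifferent.
Bob indifferent between North and South: p·4 + (1−p)·8 = p·7 + (1−p)·3 ⟹ 8 + (-4)p = 3 + 4p ⟹ p = 5/8.
Alice indifferent between North and South: q·12 + (1−q)·5 = q·1 + (1−q)·8 ⟹ 5 + 7q = 8 + (-7)q ⟹ q = 3/14.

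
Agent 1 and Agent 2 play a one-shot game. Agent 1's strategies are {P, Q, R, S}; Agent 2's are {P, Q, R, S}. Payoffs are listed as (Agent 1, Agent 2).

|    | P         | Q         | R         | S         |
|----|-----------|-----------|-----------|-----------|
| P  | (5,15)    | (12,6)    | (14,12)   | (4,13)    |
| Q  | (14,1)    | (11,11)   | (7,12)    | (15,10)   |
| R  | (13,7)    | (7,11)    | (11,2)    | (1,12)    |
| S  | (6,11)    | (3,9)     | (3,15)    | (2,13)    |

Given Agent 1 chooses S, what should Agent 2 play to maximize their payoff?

R

With Agent 1 fixed at S, Agent 2's payoffs are: P → 11, Q → 9, R → 15, S → 13.
The maximum is 15, achieved by R.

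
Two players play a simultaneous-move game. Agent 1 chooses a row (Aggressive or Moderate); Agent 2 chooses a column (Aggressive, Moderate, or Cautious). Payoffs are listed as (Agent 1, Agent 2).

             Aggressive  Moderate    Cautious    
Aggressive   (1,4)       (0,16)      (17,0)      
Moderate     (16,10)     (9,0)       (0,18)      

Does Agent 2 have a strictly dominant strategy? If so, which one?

Check whether one of Agent 2's strategies beats all alternatives regardless of what the opponent does.
Aggressive is not dominant: against Aggressive, Moderate gives 16 > 4.
Moderate is not dominant: against Moderate, Aggressive gives 10 > 0.
Cautious is not dominant: against Aggressive, Aggressive gives 4 > 0.
No single strategy is best against every opponent action.

No strictly dominant strategy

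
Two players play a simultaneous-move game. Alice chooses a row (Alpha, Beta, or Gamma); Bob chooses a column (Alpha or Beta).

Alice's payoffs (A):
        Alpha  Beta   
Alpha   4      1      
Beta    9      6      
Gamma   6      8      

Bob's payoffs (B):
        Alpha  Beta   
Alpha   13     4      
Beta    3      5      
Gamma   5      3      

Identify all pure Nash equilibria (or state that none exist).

A profile is a Nash equilibrium when each player is best-responding to the other.
Alice's best responses — vs Alpha: Beta (payoff 9); vs Beta: Gamma (payoff 8).
Bob's best responses — vs Alpha: Alpha (payoff 13); vs Beta: Beta (payoff 5); vs Gamma: Alpha (payoff 5).
No cell has both players best-responding. For instance, Alice's best reply to Alpha is Beta, but against Beta Bob prefers Beta over Alpha.

There is no pure-strategy Nash equilibrium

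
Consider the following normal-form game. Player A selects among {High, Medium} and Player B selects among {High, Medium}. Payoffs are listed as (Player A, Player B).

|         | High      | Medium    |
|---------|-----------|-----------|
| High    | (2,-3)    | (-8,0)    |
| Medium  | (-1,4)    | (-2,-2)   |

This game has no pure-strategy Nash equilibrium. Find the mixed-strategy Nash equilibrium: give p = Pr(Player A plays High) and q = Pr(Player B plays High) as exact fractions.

p = 2/3, q = 2/3

In a mixed NE each player is indifferent between their pure strategies, so the opponent's mix sets the indifference.
Player B indifferent between High and Medium: p·(-3) + (1−p)·4 = p·0 + (1−p)·(-2) ⟹ 4 + (-7)p = (-2) + 2p ⟹ p = 2/3.
Player A indifferent between High and Medium: q·2 + (1−q)·(-8) = q·(-1) + (1−q)·(-2) ⟹ (-8) + 10q = (-2) + 1q ⟹ q = 2/3.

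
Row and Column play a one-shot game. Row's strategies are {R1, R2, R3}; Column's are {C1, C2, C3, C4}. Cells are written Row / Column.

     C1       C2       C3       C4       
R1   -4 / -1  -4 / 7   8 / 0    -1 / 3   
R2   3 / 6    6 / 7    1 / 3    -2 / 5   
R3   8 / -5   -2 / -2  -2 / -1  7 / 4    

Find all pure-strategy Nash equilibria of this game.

(R2, C2) and (R3, C4)

A profile is a Nash equilibrium when each player is best-responding to the other.
Row's best responses — vs C1: R3 (payoff 8); vs C2: R2 (payoff 6); vs C3: R1 (payoff 8); vs C4: R3 (payoff 7).
Column's best responses — vs R1: C2 (payoff 7); vs R2: C2 (payoff 7); vs R3: C4 (payoff 4).
Mutual best responses occur at (R2, C2) and (R3, C4); at each, neither player gains by switching.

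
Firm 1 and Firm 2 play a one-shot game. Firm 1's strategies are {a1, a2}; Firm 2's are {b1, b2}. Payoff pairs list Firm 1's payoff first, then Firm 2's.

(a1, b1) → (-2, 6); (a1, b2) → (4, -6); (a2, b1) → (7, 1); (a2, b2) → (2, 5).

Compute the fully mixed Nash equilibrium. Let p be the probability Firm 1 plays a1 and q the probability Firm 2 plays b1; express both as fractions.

p = 1/4, q = 2/11

In a mixed NE each player is indifferent between their pure strategies, so the opponent's mix sets the indifference.
Firm 2 indifferent between b1 and b2: p·6 + (1−p)·1 = p·(-6) + (1−p)·5 ⟹ 1 + 5p = 5 + (-11)p ⟹ p = 1/4.
Firm 1 indifferent between a1 and a2: q·(-2) + (1−q)·4 = q·7 + (1−q)·2 ⟹ 4 + (-6)q = 2 + 5q ⟹ q = 2/11.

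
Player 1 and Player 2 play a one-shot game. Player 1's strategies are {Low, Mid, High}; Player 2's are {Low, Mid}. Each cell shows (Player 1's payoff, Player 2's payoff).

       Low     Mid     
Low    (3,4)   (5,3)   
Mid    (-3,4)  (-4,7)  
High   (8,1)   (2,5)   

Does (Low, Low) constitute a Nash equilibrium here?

Holding Player 2 at Low: Player 1 gets 3 from Low but could get 8 by switching to High. Player 1 has a profitable deviation.

No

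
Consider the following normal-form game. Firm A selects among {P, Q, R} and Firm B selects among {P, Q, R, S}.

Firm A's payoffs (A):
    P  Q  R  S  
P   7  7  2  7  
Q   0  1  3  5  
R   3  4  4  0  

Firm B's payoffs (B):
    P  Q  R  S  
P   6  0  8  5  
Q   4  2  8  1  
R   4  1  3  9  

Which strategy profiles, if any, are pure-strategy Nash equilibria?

No pure-strategy Nash equilibrium

A profile is a Nash equilibrium when each player is best-responding to the other.
Firm A's best responses — vs P: P (payoff 7); vs Q: P (payoff 7); vs R: R (payoff 4); vs S: P (payoff 7).
Firm B's best responses — vs P: R (payoff 8); vs Q: R (payoff 8); vs R: S (payoff 9).
No cell has both players best-responding. For instance, Firm A's best reply to P is P, but against P Firm B prefers R over P.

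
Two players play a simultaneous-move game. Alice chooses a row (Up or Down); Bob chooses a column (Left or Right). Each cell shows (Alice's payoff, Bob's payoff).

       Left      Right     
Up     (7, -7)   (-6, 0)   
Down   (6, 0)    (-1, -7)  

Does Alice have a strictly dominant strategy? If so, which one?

A strategy is strictly dominant if it gives Alice a strictly higher payoff than every other strategy, against every choice by the opponent.
Up is not dominant: against Right, Down gives -1 > -6.
Down is not dominant: against Left, Up gives 7 > 6.
No single strategy is best against every opponent action.

No strictly dominant strategy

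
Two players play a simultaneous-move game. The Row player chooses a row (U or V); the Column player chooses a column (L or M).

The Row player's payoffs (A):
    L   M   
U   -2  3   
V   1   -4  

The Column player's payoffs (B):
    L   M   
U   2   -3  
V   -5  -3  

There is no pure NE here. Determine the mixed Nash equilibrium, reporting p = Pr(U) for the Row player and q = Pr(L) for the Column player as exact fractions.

p = 2/7, q = 7/10

In a mixed NE each player is indifferent between their pure strategies, so the opponent's mix sets the indifference.
The Column player indifferent between L and M: p·2 + (1−p)·(-5) = p·(-3) + (1−p)·(-3) ⟹ (-5) + 7p = (-3) + 0p ⟹ p = 2/7.
The Row player indifferent between U and V: q·(-2) + (1−q)·3 = q·1 + (1−q)·(-4) ⟹ 3 + (-5)q = (-4) + 5q ⟹ q = 7/10.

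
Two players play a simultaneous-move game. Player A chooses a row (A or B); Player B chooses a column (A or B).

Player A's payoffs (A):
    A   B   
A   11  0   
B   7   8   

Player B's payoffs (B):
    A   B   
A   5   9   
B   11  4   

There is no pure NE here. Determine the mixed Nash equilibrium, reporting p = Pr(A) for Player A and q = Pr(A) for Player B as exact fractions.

Each player's mixing probability is pinned down by making the *other* player indifferent.
Player B indifferent between A and B: p·5 + (1−p)·11 = p·9 + (1−p)·4 ⟹ 11 + (-6)p = 4 + 5p ⟹ p = 7/11.
Player A indifferent between A and B: q·11 + (1−q)·0 = q·7 + (1−q)·8 ⟹ 0 + 11q = 8 + (-1)q ⟹ q = 2/3.

p = 7/11, q = 2/3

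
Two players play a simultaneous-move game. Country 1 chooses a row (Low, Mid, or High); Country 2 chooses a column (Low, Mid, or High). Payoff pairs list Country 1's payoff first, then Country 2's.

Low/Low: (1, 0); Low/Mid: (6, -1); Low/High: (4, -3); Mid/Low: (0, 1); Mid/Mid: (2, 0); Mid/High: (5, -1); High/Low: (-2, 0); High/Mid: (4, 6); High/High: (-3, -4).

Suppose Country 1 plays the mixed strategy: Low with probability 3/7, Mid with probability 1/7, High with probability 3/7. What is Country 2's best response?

Mid

Compute Country 2's expected payoff from each pure strategy against the given mix.
Low: (3/7)·0 + (1/7)·1 + (3/7)·0 = 1/7
Mid: (3/7)·(-1) + (1/7)·0 + (3/7)·6 = 15/7
High: (3/7)·(-3) + (1/7)·(-1) + (3/7)·(-4) = -22/7
Highest expected payoff is 15/7, from Mid.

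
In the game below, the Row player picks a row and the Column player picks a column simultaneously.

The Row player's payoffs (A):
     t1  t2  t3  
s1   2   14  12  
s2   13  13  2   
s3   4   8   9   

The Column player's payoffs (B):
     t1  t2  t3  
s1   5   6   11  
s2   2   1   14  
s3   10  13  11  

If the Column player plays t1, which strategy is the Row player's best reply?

s2

With the Column player fixed at t1, the Row player's payoffs are: s1 → 2, s2 → 13, s3 → 4.
The maximum is 13, achieved by s2.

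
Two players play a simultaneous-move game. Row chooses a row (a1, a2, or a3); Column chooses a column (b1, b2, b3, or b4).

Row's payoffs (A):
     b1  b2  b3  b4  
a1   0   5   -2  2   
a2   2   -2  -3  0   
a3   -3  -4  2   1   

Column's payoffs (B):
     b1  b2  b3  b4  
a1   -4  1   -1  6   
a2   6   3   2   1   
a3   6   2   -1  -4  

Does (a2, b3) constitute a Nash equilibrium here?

No

Holding Column at b3: Row gets -3 from a2 but could get 2 by switching to a3. Row has a profitable deviation.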